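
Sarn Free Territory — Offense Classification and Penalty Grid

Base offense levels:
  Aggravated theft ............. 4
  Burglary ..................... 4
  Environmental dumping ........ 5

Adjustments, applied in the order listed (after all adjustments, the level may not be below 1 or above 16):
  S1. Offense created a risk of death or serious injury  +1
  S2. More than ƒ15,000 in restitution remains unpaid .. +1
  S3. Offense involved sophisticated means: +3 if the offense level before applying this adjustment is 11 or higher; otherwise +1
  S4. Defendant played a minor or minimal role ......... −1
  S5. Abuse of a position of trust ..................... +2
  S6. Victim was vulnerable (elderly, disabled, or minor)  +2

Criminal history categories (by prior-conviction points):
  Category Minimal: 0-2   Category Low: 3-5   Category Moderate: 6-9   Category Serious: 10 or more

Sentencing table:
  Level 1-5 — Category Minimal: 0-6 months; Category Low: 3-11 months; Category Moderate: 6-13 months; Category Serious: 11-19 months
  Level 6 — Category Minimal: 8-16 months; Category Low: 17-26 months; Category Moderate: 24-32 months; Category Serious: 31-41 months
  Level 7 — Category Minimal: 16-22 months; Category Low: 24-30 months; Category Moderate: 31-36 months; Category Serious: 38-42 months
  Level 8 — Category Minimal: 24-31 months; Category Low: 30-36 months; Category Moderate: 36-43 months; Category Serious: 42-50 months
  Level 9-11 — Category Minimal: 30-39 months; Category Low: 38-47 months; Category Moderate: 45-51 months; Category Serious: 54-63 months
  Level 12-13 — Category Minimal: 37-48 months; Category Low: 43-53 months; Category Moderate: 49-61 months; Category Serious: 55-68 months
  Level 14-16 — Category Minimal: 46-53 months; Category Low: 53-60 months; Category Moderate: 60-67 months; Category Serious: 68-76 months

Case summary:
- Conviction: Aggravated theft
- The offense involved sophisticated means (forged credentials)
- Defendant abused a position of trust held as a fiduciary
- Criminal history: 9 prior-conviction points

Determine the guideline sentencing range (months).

Base offense level for aggravated theft: 4.
S2 does not apply.
S3 applies (level before this adjustment is 4 < 11, so +1): 4 + 1 = 5.
S5 applies: 5 + 2 = 7.
S6 does not apply.
Final offense level: 7.
Criminal history: 9 prior points → Category Moderate (6-9).
Level 7 falls in the 7 band.
Grid: Level 7 × Category Moderate = 31-36 months.

31-36 months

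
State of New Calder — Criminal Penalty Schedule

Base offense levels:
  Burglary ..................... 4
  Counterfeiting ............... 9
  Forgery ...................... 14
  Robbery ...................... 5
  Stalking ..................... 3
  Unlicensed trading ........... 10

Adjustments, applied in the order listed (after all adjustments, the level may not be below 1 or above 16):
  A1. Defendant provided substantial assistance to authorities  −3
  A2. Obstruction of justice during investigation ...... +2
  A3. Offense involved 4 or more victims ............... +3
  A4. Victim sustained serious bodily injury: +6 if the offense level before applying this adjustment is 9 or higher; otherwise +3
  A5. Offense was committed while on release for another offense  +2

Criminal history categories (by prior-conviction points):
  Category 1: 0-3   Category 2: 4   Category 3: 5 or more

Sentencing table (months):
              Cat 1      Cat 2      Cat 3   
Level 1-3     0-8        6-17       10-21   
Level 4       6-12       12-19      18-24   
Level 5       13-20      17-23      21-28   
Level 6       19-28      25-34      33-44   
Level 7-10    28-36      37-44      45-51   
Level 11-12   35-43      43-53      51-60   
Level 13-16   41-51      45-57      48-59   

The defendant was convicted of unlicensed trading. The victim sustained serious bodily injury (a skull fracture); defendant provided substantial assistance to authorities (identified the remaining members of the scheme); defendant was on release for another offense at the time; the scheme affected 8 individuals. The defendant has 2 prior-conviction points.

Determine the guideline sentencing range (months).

41-51 months

Base offense level for unlicensed trading: 10.
A1 applies: 10 − 3 = 7.
A2 does not apply.
A3 applies: 7 + 3 = 10.
A4 applies (level before this adjustment is 10 ≥ 9, so +6): 10 + 6 = 16.
A5 applies: 16 + 2 = 18.
Level 18 exceeds the maximum of 16; capped at 16.
Final offense level: 16.
Criminal history: 2 prior points → Category 1 (0-3).
Level 16 falls in the 13-16 band.
Grid: Level 13-16 × Category 1 = 41-51 months.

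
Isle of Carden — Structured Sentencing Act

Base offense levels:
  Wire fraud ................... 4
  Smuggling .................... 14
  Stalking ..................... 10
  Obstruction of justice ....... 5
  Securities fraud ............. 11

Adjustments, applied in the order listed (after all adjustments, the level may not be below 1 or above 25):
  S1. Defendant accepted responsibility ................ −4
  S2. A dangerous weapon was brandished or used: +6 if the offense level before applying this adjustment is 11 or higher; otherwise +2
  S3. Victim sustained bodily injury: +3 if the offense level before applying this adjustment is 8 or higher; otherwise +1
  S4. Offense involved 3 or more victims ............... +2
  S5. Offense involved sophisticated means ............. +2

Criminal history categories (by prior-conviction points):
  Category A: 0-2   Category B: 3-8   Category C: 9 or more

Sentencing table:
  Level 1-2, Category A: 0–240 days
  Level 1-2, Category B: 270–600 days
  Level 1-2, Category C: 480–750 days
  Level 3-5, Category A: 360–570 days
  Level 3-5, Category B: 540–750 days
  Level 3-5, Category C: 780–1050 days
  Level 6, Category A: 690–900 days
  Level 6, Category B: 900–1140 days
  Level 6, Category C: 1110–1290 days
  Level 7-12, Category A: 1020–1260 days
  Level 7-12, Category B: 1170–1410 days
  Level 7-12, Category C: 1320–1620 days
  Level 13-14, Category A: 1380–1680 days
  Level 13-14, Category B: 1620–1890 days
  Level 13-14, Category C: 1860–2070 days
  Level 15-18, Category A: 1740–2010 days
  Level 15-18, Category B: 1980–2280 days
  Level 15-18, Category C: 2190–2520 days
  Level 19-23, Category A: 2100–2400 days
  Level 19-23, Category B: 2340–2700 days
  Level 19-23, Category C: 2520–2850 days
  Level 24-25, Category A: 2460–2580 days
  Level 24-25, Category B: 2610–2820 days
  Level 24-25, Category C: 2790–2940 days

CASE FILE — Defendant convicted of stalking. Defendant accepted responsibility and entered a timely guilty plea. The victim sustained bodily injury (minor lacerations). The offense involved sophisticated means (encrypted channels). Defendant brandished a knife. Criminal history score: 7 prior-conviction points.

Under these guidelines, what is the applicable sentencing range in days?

1620-1890 days

Base offense level for stalking: 10.
S1 applies: 10 − 4 = 6.
S2 applies (level before this adjustment is 6 < 11, so +2): 6 + 2 = 8.
S3 applies (level before this adjustment is 8 ≥ 8, so +3): 8 + 3 = 11.
S4 does not apply.
S5 applies: 11 + 2 = 13.
Final offense level: 13.
Criminal history: 7 prior points → Category B (3-8).
Level 13 falls in the 13-14 band.
Grid: Level 13-14 × Category B = 1620-1890 days.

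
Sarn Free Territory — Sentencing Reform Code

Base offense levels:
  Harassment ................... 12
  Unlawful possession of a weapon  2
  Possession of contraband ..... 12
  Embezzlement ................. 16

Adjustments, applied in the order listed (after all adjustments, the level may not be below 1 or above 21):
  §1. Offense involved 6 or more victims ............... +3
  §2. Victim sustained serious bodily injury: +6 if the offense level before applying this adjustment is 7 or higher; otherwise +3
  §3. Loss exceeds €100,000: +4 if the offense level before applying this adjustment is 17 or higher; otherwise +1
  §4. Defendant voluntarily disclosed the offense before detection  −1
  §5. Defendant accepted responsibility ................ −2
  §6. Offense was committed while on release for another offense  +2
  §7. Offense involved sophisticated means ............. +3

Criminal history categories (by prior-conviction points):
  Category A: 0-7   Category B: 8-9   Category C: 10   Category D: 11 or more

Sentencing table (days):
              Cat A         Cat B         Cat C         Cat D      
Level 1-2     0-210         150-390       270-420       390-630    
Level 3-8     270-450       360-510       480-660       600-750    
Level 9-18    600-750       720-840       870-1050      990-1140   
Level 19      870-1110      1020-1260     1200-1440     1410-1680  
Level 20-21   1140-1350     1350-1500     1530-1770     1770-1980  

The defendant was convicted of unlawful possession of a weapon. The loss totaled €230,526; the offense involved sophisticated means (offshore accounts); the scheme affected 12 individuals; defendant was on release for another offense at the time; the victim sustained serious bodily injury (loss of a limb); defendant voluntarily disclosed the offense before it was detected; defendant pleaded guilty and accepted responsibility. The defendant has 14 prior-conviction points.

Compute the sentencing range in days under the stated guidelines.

990-1140 days

Base offense level for unlawful possession of a weapon: 2.
§1 applies: 2 + 3 = 5.
§2 applies (level before this adjustment is 5 < 7, so +3): 5 + 3 = 8.
§3 applies (level before this adjustment is 8 < 17, so +1): 8 + 1 = 9.
§4 applies: 9 − 1 = 8.
§5 applies: 8 − 2 = 6.
§6 applies: 6 + 2 = 8.
§7 applies: 8 + 3 = 11.
Final offense level: 11.
Criminal history: 14 prior points → Category D (11+).
Level 11 falls in the 9-18 band.
Grid: Level 9-18 × Category D = 990-1140 days.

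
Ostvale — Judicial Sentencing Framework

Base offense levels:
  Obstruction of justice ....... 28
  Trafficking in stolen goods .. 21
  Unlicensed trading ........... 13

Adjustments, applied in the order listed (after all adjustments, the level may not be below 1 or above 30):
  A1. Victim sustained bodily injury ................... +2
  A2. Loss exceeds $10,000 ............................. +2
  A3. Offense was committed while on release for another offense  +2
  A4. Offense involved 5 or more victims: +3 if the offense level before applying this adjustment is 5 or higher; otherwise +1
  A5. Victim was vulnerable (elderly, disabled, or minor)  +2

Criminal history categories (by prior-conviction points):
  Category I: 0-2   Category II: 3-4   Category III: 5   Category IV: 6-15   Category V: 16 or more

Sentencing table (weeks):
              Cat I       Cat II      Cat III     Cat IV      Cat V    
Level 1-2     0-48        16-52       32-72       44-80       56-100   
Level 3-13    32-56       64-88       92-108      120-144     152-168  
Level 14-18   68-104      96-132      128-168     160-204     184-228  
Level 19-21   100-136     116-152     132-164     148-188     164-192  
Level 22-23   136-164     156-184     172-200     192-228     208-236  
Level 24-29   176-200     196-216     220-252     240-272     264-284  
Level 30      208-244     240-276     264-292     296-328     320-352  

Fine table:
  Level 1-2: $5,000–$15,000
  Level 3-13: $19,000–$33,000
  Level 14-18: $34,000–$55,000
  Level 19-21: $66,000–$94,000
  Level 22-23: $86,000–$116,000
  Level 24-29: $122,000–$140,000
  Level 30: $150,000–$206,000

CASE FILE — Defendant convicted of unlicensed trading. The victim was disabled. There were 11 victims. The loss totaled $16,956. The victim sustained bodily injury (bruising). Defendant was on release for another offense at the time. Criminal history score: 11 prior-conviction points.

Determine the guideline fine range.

Base offense level for unlicensed trading: 13.
A1 applies: 13 + 2 = 15.
A2 applies: 15 + 2 = 17.
A3 applies: 17 + 2 = 19.
A4 applies (level before this adjustment is 19 ≥ 5, so +3): 19 + 3 = 22.
A5 applies: 22 + 2 = 24.
Final offense level: 24.
Level 24 falls in the 24-29 band.
Fine table: Level 24-29 → $122,000–$140,000.

$122,000–$140,000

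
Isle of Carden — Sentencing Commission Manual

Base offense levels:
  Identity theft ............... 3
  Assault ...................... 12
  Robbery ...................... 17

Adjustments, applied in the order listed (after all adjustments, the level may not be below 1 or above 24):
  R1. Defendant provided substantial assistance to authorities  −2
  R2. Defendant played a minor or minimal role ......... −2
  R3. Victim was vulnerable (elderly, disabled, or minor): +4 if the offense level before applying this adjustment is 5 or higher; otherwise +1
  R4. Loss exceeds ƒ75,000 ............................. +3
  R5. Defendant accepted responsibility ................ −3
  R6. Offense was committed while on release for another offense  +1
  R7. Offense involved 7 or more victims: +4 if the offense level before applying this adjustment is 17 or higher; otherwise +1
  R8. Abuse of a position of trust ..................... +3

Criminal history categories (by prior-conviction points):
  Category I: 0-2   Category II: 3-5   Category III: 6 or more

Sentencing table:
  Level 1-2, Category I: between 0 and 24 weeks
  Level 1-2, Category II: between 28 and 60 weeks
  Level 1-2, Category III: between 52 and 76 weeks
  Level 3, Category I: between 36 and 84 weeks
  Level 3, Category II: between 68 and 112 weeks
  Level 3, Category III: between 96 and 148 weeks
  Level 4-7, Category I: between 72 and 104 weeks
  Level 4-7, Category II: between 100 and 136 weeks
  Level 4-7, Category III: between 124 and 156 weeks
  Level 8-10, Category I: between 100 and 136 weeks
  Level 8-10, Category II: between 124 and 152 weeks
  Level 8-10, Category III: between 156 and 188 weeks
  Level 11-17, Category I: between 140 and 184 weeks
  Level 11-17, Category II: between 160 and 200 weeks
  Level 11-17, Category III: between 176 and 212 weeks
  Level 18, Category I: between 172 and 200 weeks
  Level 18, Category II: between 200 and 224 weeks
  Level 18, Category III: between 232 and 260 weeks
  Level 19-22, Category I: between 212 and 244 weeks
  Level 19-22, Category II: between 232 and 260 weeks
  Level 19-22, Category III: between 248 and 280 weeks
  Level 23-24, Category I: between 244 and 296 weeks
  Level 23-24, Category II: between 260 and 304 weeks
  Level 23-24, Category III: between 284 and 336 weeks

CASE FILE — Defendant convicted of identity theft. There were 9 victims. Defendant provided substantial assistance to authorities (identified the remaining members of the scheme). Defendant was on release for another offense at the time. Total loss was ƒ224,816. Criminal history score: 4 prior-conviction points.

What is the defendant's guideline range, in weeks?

100-136 weeks

Base offense level for identity theft: 3.
R1 applies: 3 − 2 = 1.
R4 applies: 1 + 3 = 4.
R5 does not apply.
R6 applies: 4 + 1 = 5.
R7 applies (level before this adjustment is 5 < 17, so +1): 5 + 1 = 6.
Final offense level: 6.
Criminal history: 4 prior points → Category II (3-5).
Level 6 falls in the 4-7 band.
Grid: Level 4-7 × Category II = 100-136 weeks.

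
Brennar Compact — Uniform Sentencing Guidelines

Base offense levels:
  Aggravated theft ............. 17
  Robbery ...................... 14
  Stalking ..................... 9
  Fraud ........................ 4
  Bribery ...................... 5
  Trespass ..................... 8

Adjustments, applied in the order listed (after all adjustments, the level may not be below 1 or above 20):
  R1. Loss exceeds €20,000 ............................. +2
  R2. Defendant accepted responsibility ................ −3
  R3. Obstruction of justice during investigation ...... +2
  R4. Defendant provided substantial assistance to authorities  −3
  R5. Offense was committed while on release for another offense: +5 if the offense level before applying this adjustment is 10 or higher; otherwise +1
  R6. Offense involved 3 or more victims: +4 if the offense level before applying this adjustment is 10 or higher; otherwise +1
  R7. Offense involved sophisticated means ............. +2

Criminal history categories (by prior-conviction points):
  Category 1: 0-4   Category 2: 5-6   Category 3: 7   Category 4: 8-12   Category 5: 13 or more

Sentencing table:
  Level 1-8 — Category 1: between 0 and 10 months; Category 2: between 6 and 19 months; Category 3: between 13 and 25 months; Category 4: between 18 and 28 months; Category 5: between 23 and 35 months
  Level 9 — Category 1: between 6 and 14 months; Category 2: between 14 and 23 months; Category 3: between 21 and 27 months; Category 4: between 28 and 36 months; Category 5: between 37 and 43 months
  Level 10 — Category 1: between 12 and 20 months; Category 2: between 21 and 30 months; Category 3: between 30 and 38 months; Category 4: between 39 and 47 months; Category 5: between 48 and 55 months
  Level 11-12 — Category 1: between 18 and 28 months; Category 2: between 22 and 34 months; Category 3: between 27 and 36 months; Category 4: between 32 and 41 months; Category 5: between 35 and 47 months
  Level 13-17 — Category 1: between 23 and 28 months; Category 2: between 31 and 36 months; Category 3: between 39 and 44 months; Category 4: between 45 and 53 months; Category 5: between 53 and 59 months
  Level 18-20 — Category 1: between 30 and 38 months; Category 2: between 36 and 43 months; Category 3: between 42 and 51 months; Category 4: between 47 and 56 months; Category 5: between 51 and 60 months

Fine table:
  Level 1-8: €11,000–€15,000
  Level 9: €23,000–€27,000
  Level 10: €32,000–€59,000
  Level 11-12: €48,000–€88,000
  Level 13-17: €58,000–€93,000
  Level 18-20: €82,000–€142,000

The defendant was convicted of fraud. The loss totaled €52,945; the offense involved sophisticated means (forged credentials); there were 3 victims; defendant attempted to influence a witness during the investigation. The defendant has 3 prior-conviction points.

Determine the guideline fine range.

€48,000–€88,000

Base offense level for fraud: 4.
R1 applies: 4 + 2 = 6.
R3 applies: 6 + 2 = 8.
R4 does not apply.
R6 applies (level before this adjustment is 8 < 10, so +1): 8 + 1 = 9.
R7 applies: 9 + 2 = 11.
Final offense level: 11.
Level 11 falls in the 11-12 band.
Fine table: Level 11-12 → €48,000–€88,000.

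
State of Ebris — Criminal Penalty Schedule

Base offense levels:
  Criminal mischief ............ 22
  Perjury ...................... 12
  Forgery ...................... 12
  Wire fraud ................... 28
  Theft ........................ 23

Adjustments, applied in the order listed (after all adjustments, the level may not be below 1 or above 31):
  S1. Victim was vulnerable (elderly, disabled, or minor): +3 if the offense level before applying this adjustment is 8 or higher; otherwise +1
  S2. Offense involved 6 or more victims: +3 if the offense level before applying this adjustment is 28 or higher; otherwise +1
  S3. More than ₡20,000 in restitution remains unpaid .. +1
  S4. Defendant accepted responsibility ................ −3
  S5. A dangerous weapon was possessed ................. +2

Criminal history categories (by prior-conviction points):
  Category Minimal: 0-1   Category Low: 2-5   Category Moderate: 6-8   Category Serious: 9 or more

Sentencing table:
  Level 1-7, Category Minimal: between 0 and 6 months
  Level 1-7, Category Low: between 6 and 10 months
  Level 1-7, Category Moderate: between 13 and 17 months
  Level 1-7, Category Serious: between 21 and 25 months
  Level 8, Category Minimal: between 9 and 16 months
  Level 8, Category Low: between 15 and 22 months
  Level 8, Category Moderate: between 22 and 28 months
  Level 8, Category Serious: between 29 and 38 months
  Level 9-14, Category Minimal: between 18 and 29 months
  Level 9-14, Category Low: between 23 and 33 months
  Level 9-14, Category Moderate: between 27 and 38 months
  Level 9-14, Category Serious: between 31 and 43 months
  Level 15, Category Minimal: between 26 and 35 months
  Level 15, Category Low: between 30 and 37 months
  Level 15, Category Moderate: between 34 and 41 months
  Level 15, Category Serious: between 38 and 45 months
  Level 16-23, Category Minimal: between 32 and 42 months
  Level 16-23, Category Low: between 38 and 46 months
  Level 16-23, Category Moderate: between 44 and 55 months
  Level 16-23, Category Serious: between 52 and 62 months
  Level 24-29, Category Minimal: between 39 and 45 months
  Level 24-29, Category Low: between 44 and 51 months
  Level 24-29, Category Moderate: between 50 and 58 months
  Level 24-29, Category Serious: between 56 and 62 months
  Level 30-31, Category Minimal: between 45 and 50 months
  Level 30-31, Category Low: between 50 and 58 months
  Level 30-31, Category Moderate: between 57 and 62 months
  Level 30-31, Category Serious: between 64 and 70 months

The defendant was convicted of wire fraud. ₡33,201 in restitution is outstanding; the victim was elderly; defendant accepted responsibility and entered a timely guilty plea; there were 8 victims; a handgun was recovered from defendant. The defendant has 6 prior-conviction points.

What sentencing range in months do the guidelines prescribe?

57-62 months

Base offense level for wire fraud: 28.
S1 applies (level before this adjustment is 28 ≥ 8, so +3): 28 + 3 = 31.
S2 applies (level before this adjustment is 31 ≥ 28, so +3): 31 + 3 = 34.
S3 applies: 34 + 1 = 35.
S4 applies: 35 − 3 = 32.
S5 applies: 32 + 2 = 34.
Level 34 exceeds the maximum of 31; capped at 31.
Final offense level: 31.
Criminal history: 6 prior points → Category Moderate (6-8).
Level 31 falls in the 30-31 band.
Grid: Level 30-31 × Category Moderate = 57-62 months.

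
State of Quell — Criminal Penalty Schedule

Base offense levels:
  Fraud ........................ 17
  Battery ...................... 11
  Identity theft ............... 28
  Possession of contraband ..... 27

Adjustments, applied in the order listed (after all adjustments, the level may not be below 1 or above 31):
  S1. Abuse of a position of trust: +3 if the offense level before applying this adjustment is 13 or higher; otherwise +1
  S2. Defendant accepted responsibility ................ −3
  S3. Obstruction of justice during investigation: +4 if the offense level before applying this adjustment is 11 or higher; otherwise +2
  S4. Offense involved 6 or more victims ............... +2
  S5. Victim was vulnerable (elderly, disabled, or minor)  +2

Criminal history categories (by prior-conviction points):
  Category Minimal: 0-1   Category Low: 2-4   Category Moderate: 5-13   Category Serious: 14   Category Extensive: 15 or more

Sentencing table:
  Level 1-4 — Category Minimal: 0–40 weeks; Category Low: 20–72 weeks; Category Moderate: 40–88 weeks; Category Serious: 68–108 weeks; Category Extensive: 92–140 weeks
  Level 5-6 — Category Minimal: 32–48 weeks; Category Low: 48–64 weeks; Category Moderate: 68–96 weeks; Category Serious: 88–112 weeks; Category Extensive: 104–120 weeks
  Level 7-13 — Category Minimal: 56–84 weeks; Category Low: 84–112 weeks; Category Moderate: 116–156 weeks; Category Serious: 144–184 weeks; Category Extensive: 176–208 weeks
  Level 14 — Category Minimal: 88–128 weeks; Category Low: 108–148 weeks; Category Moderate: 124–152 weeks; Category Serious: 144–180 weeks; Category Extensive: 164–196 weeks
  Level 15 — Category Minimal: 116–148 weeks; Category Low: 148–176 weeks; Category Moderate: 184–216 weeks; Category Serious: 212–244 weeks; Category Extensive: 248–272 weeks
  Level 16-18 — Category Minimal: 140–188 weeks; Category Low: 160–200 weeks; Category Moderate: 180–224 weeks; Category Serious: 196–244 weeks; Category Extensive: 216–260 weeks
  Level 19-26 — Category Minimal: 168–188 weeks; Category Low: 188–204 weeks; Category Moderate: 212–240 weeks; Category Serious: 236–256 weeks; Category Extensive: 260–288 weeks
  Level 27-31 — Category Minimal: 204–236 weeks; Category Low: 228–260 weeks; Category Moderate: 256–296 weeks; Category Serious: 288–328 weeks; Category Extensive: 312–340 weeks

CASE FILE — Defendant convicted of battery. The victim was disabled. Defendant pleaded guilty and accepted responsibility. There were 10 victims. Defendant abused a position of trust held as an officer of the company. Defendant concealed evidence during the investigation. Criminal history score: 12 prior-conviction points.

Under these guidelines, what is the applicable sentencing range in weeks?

184-216 weeks

Base offense level for battery: 11.
S1 applies (level before this adjustment is 11 < 13, so +1): 11 + 1 = 12.
S2 applies: 12 − 3 = 9.
S3 applies (level before this adjustment is 9 < 11, so +2): 9 + 2 = 11.
S4 applies: 11 + 2 = 13.
S5 applies: 13 + 2 = 15.
Final offense level: 15.
Criminal history: 12 prior points → Category Moderate (5-13).
Level 15 falls in the 15 band.
Grid: Level 15 × Category Moderate = 184-216 weeks.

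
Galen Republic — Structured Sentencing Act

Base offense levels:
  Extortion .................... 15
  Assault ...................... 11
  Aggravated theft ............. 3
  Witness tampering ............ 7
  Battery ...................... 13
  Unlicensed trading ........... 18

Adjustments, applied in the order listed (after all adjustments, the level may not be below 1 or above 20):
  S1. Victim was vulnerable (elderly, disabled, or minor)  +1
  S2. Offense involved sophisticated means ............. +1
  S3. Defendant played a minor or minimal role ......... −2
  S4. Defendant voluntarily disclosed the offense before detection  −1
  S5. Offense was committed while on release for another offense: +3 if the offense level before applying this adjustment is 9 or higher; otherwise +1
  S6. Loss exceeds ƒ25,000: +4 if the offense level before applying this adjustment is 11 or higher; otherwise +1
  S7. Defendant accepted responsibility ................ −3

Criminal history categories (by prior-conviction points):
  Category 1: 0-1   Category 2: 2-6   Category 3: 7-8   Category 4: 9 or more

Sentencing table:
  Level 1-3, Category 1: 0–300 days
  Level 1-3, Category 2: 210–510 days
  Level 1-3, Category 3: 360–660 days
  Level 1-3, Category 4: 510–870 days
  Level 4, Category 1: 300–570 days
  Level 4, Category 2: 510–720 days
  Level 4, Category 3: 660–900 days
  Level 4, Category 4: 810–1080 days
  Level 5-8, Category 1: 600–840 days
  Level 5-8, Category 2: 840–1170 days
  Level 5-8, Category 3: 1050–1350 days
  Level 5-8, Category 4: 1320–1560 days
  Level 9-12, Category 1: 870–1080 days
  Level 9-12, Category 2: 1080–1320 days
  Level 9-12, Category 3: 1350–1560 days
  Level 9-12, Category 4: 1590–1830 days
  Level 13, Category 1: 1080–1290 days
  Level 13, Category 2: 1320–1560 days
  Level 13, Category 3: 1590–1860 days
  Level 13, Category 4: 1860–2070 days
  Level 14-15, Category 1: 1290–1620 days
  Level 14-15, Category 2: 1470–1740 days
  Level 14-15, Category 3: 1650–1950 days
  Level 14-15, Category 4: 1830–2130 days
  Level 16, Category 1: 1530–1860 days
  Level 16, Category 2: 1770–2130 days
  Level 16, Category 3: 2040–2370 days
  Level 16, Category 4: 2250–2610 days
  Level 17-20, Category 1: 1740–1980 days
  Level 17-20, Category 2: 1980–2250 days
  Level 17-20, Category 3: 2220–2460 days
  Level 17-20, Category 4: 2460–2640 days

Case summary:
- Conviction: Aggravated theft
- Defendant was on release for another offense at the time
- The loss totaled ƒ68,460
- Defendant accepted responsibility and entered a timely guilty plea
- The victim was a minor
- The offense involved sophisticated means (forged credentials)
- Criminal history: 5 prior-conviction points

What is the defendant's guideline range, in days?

510-720 days

Base offense level for aggravated theft: 3.
S1 applies: 3 + 1 = 4.
S2 applies: 4 + 1 = 5.
S5 applies (level before this adjustment is 5 < 9, so +1): 5 + 1 = 6.
S6 applies (level before this adjustment is 6 < 11, so +1): 6 + 1 = 7.
S7 applies: 7 − 3 = 4.
Final offense level: 4.
Criminal history: 5 prior points → Category 2 (2-6).
Level 4 falls in the 4 band.
Grid: Level 4 × Category 2 = 510-720 days.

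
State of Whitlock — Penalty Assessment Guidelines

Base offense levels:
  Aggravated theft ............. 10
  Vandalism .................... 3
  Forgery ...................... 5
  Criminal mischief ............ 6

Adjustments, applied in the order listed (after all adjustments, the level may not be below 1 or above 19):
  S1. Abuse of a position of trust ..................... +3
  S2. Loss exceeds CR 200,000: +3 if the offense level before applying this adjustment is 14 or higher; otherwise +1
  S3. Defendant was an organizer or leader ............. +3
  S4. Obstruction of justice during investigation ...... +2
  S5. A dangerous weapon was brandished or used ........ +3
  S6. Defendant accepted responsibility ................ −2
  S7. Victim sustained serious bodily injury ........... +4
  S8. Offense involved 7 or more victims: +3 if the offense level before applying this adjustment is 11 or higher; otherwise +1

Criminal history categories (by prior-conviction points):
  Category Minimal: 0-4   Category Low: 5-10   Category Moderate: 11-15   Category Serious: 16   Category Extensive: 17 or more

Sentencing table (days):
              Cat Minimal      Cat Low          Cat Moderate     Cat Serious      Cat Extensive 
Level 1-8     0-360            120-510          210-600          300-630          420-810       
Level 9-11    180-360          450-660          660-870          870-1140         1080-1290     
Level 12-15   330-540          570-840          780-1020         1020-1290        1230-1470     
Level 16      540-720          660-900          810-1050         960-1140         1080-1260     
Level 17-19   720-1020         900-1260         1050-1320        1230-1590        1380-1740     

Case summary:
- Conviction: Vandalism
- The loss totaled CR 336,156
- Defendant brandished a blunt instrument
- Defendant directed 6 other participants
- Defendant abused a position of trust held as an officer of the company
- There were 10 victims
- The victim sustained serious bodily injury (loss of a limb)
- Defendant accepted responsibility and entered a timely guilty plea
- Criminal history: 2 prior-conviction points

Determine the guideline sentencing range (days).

Base offense level for vandalism: 3.
S1 applies: 3 + 3 = 6.
S2 applies (level before this adjustment is 6 < 14, so +1): 6 + 1 = 7.
S3 applies: 7 + 3 = 10.
S5 applies: 10 + 3 = 13.
S6 applies: 13 − 2 = 11.
S7 applies: 11 + 4 = 15.
S8 applies (level before this adjustment is 15 ≥ 11, so +3): 15 + 3 = 18.
Final offense level: 18.
Criminal history: 2 prior points → Category Minimal (0-4).
Level 18 falls in the 17-19 band.
Grid: Level 17-19 × Category Minimal = 720-1020 days.

720-1020 days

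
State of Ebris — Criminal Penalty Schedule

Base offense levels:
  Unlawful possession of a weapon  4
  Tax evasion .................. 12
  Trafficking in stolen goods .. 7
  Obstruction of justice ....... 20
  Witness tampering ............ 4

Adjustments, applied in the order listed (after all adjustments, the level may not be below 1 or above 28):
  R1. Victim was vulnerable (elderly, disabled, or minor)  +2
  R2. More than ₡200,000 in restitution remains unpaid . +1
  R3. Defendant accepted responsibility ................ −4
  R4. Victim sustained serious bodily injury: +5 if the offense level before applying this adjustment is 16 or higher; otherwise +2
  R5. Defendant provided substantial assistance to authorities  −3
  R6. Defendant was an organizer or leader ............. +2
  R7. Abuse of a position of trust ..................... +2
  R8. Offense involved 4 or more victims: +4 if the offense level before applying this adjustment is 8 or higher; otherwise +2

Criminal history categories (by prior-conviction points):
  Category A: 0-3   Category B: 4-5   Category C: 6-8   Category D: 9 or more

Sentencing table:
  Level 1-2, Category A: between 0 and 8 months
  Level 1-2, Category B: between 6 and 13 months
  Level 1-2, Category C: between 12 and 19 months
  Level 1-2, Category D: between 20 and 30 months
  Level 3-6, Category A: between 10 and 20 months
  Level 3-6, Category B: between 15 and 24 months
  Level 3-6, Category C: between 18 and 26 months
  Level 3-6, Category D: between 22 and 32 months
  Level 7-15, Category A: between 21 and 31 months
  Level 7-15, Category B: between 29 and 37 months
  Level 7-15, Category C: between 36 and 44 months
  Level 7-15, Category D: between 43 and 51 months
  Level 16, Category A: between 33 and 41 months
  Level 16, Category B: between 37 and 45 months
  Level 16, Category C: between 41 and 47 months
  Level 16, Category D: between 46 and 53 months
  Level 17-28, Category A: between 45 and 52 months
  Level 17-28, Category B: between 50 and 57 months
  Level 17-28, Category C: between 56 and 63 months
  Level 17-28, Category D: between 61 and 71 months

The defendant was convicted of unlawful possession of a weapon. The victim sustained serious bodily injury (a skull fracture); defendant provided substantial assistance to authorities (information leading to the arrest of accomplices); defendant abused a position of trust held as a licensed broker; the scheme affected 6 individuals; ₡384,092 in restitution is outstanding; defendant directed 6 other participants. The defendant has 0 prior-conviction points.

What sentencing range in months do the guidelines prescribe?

21-31 months

Base offense level for unlawful possession of a weapon: 4.
R1 does not apply.
R2 applies: 4 + 1 = 5.
R4 applies (level before this adjustment is 5 < 16, so +2): 5 + 2 = 7.
R5 applies: 7 − 3 = 4.
R6 applies: 4 + 2 = 6.
R7 applies: 6 + 2 = 8.
R8 applies (level before this adjustment is 8 ≥ 8, so +4): 8 + 4 = 12.
Final offense level: 12.
Criminal history: 0 prior points → Category A (0-3).
Level 12 falls in the 7-15 band.
Grid: Level 7-15 × Category A = 21-31 months.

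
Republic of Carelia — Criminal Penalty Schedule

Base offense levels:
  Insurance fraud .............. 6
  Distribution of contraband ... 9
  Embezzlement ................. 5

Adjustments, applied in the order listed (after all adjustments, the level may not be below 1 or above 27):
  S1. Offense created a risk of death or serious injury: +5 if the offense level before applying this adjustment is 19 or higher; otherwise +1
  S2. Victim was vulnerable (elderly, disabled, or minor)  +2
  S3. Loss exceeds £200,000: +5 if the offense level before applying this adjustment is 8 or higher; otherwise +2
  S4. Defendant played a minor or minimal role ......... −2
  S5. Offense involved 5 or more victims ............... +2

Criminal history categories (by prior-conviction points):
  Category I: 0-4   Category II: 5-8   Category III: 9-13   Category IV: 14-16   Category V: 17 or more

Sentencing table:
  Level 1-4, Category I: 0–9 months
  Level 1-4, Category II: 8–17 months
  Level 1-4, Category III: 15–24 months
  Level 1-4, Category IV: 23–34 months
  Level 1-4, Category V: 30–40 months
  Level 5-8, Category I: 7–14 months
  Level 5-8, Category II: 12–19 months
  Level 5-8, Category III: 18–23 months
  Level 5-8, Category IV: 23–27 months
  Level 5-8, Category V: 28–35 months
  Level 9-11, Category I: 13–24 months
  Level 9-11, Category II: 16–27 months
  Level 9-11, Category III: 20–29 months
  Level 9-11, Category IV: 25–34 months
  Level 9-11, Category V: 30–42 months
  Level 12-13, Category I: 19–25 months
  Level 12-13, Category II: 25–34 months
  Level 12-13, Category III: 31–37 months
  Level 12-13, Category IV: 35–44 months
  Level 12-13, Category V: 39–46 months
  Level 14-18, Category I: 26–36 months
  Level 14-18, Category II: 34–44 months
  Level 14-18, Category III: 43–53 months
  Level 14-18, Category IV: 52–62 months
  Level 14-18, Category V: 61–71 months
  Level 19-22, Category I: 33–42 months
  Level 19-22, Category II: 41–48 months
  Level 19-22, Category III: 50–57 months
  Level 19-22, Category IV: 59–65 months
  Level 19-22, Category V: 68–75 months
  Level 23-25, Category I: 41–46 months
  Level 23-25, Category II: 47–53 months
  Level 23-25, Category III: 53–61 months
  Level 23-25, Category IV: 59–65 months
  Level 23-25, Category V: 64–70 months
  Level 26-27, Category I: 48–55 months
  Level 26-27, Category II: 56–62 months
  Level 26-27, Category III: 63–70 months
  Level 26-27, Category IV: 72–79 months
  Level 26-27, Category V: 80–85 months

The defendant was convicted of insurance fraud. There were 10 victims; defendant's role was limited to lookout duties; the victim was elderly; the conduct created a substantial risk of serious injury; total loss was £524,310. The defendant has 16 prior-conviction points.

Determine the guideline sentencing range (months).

52-62 months

Base offense level for insurance fraud: 6.
S1 applies (level before this adjustment is 6 < 19, so +1): 6 + 1 = 7.
S2 applies: 7 + 2 = 9.
S3 applies (level before this adjustment is 9 ≥ 8, so +5): 9 + 5 = 14.
S4 applies: 14 − 2 = 12.
S5 applies: 12 + 2 = 14.
Final offense level: 14.
Criminal history: 16 prior points → Category IV (14-16).
Level 14 falls in the 14-18 band.
Grid: Level 14-18 × Category IV = 52-62 months.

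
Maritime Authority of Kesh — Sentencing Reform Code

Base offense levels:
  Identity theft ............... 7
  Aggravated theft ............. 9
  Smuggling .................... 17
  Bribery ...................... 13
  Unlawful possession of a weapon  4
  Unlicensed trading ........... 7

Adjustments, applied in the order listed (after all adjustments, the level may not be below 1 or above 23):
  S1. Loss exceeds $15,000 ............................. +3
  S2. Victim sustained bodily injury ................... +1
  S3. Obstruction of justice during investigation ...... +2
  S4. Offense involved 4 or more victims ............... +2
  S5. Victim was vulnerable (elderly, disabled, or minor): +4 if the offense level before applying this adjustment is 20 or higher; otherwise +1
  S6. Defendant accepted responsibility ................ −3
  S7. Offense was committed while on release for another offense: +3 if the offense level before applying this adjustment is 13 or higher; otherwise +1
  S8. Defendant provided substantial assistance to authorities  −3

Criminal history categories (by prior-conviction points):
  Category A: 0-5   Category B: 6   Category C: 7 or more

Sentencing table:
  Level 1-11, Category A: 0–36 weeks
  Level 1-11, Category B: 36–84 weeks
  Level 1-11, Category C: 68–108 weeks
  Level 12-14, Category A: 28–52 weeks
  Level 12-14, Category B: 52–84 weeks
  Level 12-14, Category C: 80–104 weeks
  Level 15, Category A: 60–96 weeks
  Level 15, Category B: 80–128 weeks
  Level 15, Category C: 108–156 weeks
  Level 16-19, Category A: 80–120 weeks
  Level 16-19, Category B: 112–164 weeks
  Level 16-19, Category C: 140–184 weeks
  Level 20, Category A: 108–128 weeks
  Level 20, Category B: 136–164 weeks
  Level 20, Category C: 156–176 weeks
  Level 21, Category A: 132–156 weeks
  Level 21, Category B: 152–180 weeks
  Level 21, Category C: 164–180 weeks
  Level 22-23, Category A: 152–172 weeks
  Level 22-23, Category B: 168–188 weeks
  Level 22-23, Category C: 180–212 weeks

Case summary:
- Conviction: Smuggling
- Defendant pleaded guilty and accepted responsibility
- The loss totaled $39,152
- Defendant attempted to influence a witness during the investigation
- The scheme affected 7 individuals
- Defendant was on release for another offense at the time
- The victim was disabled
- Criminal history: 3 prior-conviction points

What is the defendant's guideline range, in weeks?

152-172 weeks

Base offense level for smuggling: 17.
S1 applies: 17 + 3 = 20.
S3 applies: 20 + 2 = 22.
S4 applies: 22 + 2 = 24.
S5 applies (level before this adjustment is 24 ≥ 20, so +4): 24 + 4 = 28.
S6 applies: 28 − 3 = 25.
S7 applies (level before this adjustment is 25 ≥ 13, so +3): 25 + 3 = 28.
Level 28 exceeds the maximum of 23; capped at 23.
Final offense level: 23.
Criminal history: 3 prior points → Category A (0-5).
Level 23 falls in the 22-23 band.
Grid: Level 22-23 × Category A = 152-172 weeks.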